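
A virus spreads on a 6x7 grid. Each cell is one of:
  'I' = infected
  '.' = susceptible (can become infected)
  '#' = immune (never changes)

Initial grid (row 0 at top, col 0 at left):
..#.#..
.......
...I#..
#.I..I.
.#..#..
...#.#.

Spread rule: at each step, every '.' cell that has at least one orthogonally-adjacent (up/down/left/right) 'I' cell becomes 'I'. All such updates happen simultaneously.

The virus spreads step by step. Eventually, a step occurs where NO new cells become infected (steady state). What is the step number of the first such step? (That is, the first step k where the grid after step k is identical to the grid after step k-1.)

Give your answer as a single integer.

Step 0 (initial): 3 infected
Step 1: +9 new -> 12 infected
Step 2: +9 new -> 21 infected
Step 3: +6 new -> 27 infected
Step 4: +4 new -> 31 infected
Step 5: +2 new -> 33 infected
Step 6: +0 new -> 33 infected

Answer: 6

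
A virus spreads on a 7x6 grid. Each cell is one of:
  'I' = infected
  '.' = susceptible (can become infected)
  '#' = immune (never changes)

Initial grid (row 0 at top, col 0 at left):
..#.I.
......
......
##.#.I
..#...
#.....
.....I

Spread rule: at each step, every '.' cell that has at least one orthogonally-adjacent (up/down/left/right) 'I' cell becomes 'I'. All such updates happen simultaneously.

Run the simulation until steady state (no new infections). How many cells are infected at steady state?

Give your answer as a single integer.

Answer: 36

Derivation:
Step 0 (initial): 3 infected
Step 1: +8 new -> 11 infected
Step 2: +6 new -> 17 infected
Step 3: +5 new -> 22 infected
Step 4: +4 new -> 26 infected
Step 5: +6 new -> 32 infected
Step 6: +3 new -> 35 infected
Step 7: +1 new -> 36 infected
Step 8: +0 new -> 36 infected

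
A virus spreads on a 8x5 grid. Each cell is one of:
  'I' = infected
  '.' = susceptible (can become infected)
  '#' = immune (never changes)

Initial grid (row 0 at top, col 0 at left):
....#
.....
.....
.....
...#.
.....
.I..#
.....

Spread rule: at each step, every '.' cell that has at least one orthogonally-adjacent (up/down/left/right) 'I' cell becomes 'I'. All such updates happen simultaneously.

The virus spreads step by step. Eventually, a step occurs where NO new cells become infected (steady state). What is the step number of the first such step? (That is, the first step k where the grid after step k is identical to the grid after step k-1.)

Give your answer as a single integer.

Step 0 (initial): 1 infected
Step 1: +4 new -> 5 infected
Step 2: +6 new -> 11 infected
Step 3: +5 new -> 16 infected
Step 4: +5 new -> 21 infected
Step 5: +5 new -> 26 infected
Step 6: +5 new -> 31 infected
Step 7: +4 new -> 35 infected
Step 8: +2 new -> 37 infected
Step 9: +0 new -> 37 infected

Answer: 9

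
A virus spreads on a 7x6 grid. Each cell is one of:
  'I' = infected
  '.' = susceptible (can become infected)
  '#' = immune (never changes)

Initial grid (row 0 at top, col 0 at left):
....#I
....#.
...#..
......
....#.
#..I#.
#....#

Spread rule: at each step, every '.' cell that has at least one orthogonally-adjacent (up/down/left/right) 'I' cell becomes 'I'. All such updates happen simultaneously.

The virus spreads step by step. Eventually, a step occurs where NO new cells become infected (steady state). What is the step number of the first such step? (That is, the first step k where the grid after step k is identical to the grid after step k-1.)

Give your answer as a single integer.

Answer: 9

Derivation:
Step 0 (initial): 2 infected
Step 1: +4 new -> 6 infected
Step 2: +6 new -> 12 infected
Step 3: +6 new -> 18 infected
Step 4: +4 new -> 22 infected
Step 5: +4 new -> 26 infected
Step 6: +4 new -> 30 infected
Step 7: +3 new -> 33 infected
Step 8: +1 new -> 34 infected
Step 9: +0 new -> 34 infected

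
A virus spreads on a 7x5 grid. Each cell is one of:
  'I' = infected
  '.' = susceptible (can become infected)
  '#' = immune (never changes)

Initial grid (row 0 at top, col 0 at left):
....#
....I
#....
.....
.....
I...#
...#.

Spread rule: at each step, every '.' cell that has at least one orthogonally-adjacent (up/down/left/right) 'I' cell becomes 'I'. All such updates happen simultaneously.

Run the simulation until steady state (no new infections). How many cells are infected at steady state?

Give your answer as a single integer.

Step 0 (initial): 2 infected
Step 1: +5 new -> 7 infected
Step 2: +8 new -> 15 infected
Step 3: +9 new -> 24 infected
Step 4: +5 new -> 29 infected
Step 5: +1 new -> 30 infected
Step 6: +0 new -> 30 infected

Answer: 30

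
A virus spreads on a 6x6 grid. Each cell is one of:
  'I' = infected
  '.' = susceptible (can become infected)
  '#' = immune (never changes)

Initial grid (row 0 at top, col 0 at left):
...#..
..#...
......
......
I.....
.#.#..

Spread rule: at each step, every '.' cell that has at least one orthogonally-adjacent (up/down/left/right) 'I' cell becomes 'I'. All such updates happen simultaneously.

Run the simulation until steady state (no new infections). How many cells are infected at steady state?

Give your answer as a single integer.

Step 0 (initial): 1 infected
Step 1: +3 new -> 4 infected
Step 2: +3 new -> 7 infected
Step 3: +5 new -> 12 infected
Step 4: +5 new -> 17 infected
Step 5: +5 new -> 22 infected
Step 6: +5 new -> 27 infected
Step 7: +2 new -> 29 infected
Step 8: +2 new -> 31 infected
Step 9: +1 new -> 32 infected
Step 10: +0 new -> 32 infected

Answer: 32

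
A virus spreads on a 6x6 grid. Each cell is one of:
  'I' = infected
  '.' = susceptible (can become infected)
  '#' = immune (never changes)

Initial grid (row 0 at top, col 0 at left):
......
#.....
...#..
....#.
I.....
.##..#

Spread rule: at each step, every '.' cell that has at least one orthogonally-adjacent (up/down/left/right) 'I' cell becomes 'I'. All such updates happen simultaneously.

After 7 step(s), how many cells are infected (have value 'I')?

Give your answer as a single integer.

Answer: 26

Derivation:
Step 0 (initial): 1 infected
Step 1: +3 new -> 4 infected
Step 2: +3 new -> 7 infected
Step 3: +3 new -> 10 infected
Step 4: +5 new -> 15 infected
Step 5: +4 new -> 19 infected
Step 6: +4 new -> 23 infected
Step 7: +3 new -> 26 infected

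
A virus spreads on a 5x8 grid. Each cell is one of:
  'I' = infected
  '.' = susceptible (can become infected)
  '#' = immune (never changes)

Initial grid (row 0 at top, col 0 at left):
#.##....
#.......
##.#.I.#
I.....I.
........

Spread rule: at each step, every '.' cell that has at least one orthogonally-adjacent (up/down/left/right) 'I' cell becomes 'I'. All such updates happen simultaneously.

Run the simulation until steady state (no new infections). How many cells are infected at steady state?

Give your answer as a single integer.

Answer: 32

Derivation:
Step 0 (initial): 3 infected
Step 1: +8 new -> 11 infected
Step 2: +8 new -> 19 infected
Step 3: +8 new -> 27 infected
Step 4: +3 new -> 30 infected
Step 5: +1 new -> 31 infected
Step 6: +1 new -> 32 infected
Step 7: +0 new -> 32 infected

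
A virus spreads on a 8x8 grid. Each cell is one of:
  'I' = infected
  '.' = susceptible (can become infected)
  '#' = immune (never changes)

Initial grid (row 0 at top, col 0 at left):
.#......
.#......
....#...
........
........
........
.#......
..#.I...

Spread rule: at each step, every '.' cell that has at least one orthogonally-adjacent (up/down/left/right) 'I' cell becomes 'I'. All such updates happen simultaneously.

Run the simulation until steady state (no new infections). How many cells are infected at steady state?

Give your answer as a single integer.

Step 0 (initial): 1 infected
Step 1: +3 new -> 4 infected
Step 2: +4 new -> 8 infected
Step 3: +6 new -> 14 infected
Step 4: +6 new -> 20 infected
Step 5: +6 new -> 26 infected
Step 6: +7 new -> 33 infected
Step 7: +8 new -> 41 infected
Step 8: +9 new -> 50 infected
Step 9: +6 new -> 56 infected
Step 10: +2 new -> 58 infected
Step 11: +1 new -> 59 infected
Step 12: +0 new -> 59 infected

Answer: 59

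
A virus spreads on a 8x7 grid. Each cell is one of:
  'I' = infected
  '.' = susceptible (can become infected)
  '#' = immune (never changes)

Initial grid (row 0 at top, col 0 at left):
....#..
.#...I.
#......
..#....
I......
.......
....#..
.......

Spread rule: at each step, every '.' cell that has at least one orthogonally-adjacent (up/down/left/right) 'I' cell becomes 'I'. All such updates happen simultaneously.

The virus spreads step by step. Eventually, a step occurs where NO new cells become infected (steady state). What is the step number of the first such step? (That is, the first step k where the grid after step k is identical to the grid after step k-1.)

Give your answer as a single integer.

Step 0 (initial): 2 infected
Step 1: +7 new -> 9 infected
Step 2: +9 new -> 18 infected
Step 3: +11 new -> 29 infected
Step 4: +9 new -> 38 infected
Step 5: +6 new -> 44 infected
Step 6: +4 new -> 48 infected
Step 7: +3 new -> 51 infected
Step 8: +0 new -> 51 infected

Answer: 8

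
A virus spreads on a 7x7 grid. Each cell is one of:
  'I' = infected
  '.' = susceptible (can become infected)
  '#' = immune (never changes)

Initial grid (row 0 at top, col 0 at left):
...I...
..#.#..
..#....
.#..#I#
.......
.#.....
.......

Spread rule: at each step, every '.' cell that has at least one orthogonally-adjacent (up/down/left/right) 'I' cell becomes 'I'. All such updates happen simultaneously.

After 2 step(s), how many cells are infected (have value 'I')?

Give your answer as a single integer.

Answer: 16

Derivation:
Step 0 (initial): 2 infected
Step 1: +5 new -> 7 infected
Step 2: +9 new -> 16 infected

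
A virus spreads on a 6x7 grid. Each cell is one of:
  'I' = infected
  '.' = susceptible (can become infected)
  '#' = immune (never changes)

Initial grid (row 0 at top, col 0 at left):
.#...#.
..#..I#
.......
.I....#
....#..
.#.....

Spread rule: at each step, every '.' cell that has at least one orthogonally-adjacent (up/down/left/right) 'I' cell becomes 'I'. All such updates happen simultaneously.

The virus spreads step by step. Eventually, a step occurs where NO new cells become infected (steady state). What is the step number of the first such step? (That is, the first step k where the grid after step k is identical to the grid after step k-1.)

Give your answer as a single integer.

Answer: 6

Derivation:
Step 0 (initial): 2 infected
Step 1: +6 new -> 8 infected
Step 2: +11 new -> 19 infected
Step 3: +8 new -> 27 infected
Step 4: +5 new -> 32 infected
Step 5: +2 new -> 34 infected
Step 6: +0 new -> 34 infected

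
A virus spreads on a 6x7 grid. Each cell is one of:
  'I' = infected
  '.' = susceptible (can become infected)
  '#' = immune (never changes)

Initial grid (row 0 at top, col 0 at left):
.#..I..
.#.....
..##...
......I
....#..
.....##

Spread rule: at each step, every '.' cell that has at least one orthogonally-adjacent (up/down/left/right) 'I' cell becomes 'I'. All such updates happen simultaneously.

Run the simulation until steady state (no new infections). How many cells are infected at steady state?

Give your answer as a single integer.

Step 0 (initial): 2 infected
Step 1: +6 new -> 8 infected
Step 2: +9 new -> 17 infected
Step 3: +2 new -> 19 infected
Step 4: +2 new -> 21 infected
Step 5: +3 new -> 24 infected
Step 6: +5 new -> 29 infected
Step 7: +3 new -> 32 infected
Step 8: +2 new -> 34 infected
Step 9: +1 new -> 35 infected
Step 10: +0 new -> 35 infected

Answer: 35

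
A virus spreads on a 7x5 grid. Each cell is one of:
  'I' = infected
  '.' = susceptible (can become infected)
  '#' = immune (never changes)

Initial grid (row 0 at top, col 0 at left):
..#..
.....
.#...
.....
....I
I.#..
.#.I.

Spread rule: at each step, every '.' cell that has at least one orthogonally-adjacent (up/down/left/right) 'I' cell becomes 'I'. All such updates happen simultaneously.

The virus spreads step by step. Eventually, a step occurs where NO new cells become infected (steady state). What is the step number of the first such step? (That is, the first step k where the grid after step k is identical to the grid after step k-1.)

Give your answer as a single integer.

Step 0 (initial): 3 infected
Step 1: +9 new -> 12 infected
Step 2: +5 new -> 17 infected
Step 3: +5 new -> 22 infected
Step 4: +4 new -> 26 infected
Step 5: +4 new -> 30 infected
Step 6: +1 new -> 31 infected
Step 7: +0 new -> 31 infected

Answer: 7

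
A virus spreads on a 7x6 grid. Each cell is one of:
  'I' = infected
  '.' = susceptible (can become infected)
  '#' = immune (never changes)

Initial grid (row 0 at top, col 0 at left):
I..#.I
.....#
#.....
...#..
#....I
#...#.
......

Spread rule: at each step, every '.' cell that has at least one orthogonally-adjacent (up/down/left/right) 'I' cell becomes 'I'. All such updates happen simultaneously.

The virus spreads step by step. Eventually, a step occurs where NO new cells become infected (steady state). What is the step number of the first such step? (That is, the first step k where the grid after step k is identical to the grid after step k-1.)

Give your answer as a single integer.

Step 0 (initial): 3 infected
Step 1: +6 new -> 9 infected
Step 2: +7 new -> 16 infected
Step 3: +7 new -> 23 infected
Step 4: +7 new -> 30 infected
Step 5: +3 new -> 33 infected
Step 6: +1 new -> 34 infected
Step 7: +1 new -> 35 infected
Step 8: +0 new -> 35 infected

Answer: 8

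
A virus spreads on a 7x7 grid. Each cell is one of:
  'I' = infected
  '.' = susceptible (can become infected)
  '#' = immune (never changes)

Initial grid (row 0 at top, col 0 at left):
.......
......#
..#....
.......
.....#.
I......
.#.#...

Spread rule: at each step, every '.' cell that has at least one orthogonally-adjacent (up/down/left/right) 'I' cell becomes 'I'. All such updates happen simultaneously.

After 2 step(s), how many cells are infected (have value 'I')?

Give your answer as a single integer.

Answer: 7

Derivation:
Step 0 (initial): 1 infected
Step 1: +3 new -> 4 infected
Step 2: +3 new -> 7 infected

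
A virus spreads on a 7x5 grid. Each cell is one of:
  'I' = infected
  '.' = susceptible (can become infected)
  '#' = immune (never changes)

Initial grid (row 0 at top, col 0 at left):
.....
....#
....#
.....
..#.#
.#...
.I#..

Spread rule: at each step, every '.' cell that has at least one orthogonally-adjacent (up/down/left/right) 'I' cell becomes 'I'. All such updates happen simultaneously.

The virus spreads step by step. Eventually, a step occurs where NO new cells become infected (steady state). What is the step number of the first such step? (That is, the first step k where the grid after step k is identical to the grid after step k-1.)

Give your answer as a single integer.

Answer: 12

Derivation:
Step 0 (initial): 1 infected
Step 1: +1 new -> 2 infected
Step 2: +1 new -> 3 infected
Step 3: +1 new -> 4 infected
Step 4: +2 new -> 6 infected
Step 5: +2 new -> 8 infected
Step 6: +3 new -> 11 infected
Step 7: +4 new -> 15 infected
Step 8: +5 new -> 20 infected
Step 9: +3 new -> 23 infected
Step 10: +4 new -> 27 infected
Step 11: +2 new -> 29 infected
Step 12: +0 new -> 29 infected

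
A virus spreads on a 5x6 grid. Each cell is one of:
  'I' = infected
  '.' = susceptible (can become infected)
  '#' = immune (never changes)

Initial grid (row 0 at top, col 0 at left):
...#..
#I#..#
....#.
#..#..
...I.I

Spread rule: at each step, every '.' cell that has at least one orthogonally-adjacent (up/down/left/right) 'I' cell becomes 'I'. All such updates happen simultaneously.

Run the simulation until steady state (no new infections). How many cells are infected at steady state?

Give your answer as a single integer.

Answer: 23

Derivation:
Step 0 (initial): 3 infected
Step 1: +5 new -> 8 infected
Step 2: +9 new -> 17 infected
Step 3: +2 new -> 19 infected
Step 4: +1 new -> 20 infected
Step 5: +1 new -> 21 infected
Step 6: +1 new -> 22 infected
Step 7: +1 new -> 23 infected
Step 8: +0 new -> 23 infected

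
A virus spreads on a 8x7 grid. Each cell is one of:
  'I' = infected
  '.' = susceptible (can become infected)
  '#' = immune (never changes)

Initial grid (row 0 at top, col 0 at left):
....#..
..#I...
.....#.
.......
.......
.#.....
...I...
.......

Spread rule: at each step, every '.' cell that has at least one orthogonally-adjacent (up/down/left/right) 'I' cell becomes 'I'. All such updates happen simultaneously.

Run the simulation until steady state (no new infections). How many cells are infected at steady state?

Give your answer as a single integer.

Answer: 52

Derivation:
Step 0 (initial): 2 infected
Step 1: +7 new -> 9 infected
Step 2: +12 new -> 21 infected
Step 3: +13 new -> 34 infected
Step 4: +13 new -> 47 infected
Step 5: +5 new -> 52 infected
Step 6: +0 new -> 52 infected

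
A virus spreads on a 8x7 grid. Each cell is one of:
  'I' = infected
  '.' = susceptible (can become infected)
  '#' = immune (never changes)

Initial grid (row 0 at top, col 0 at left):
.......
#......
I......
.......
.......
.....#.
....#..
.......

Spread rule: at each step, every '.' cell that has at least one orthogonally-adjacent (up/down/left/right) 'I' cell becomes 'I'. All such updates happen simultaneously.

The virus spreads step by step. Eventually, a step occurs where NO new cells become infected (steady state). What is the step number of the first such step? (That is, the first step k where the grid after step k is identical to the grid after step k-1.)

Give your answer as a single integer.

Answer: 12

Derivation:
Step 0 (initial): 1 infected
Step 1: +2 new -> 3 infected
Step 2: +4 new -> 7 infected
Step 3: +6 new -> 13 infected
Step 4: +8 new -> 21 infected
Step 5: +8 new -> 29 infected
Step 6: +8 new -> 37 infected
Step 7: +7 new -> 44 infected
Step 8: +3 new -> 47 infected
Step 9: +2 new -> 49 infected
Step 10: +2 new -> 51 infected
Step 11: +2 new -> 53 infected
Step 12: +0 new -> 53 infected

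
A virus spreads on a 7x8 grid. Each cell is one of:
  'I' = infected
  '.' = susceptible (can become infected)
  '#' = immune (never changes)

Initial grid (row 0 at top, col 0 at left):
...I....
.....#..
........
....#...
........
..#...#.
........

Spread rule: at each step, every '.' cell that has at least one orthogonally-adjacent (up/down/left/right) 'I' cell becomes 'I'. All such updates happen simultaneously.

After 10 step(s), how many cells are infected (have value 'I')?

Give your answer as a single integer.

Step 0 (initial): 1 infected
Step 1: +3 new -> 4 infected
Step 2: +5 new -> 9 infected
Step 3: +6 new -> 15 infected
Step 4: +7 new -> 22 infected
Step 5: +8 new -> 30 infected
Step 6: +7 new -> 37 infected
Step 7: +7 new -> 44 infected
Step 8: +4 new -> 48 infected
Step 9: +3 new -> 51 infected
Step 10: +1 new -> 52 infected

Answer: 52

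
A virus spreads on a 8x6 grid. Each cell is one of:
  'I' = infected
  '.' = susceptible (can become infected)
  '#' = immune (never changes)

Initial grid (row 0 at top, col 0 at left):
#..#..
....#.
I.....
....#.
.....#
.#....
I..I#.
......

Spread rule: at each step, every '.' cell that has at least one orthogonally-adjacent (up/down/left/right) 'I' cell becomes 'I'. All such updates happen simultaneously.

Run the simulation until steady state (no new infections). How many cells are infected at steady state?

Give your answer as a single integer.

Step 0 (initial): 3 infected
Step 1: +9 new -> 12 infected
Step 2: +10 new -> 22 infected
Step 3: +10 new -> 32 infected
Step 4: +4 new -> 36 infected
Step 5: +1 new -> 37 infected
Step 6: +2 new -> 39 infected
Step 7: +1 new -> 40 infected
Step 8: +1 new -> 41 infected
Step 9: +0 new -> 41 infected

Answer: 41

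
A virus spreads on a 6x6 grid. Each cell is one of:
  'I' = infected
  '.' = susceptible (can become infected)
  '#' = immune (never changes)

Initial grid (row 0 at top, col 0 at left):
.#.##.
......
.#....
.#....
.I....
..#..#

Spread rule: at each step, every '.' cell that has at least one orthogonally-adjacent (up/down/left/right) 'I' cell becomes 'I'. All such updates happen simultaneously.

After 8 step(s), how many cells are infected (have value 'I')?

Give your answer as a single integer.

Step 0 (initial): 1 infected
Step 1: +3 new -> 4 infected
Step 2: +4 new -> 8 infected
Step 3: +5 new -> 13 infected
Step 4: +6 new -> 19 infected
Step 5: +6 new -> 25 infected
Step 6: +2 new -> 27 infected
Step 7: +1 new -> 28 infected
Step 8: +1 new -> 29 infected

Answer: 29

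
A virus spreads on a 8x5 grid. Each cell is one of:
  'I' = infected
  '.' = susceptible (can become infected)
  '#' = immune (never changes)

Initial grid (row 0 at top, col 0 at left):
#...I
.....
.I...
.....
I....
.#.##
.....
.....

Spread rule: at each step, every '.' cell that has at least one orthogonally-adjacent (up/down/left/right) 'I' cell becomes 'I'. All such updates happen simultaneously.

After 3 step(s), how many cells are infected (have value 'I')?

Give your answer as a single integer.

Answer: 28

Derivation:
Step 0 (initial): 3 infected
Step 1: +9 new -> 12 infected
Step 2: +10 new -> 22 infected
Step 3: +6 new -> 28 infected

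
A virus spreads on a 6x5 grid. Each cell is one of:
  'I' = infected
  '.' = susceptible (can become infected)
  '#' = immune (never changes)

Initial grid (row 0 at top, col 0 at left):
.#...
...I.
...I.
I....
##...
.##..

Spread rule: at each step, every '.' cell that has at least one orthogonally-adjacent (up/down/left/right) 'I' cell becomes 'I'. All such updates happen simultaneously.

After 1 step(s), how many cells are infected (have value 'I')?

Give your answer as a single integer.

Step 0 (initial): 3 infected
Step 1: +8 new -> 11 infected

Answer: 11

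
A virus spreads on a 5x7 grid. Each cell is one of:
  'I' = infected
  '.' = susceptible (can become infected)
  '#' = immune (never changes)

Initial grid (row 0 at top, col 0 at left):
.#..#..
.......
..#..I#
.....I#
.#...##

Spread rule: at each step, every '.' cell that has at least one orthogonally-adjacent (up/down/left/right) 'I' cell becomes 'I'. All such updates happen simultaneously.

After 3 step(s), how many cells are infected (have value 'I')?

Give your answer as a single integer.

Answer: 15

Derivation:
Step 0 (initial): 2 infected
Step 1: +3 new -> 5 infected
Step 2: +6 new -> 11 infected
Step 3: +4 new -> 15 infected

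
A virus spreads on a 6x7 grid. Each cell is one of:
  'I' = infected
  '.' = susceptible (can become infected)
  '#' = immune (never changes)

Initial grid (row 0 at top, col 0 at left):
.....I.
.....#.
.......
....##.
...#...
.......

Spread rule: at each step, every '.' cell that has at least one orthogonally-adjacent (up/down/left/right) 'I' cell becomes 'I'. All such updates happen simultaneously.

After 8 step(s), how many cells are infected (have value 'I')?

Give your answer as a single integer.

Answer: 34

Derivation:
Step 0 (initial): 1 infected
Step 1: +2 new -> 3 infected
Step 2: +3 new -> 6 infected
Step 3: +4 new -> 10 infected
Step 4: +5 new -> 15 infected
Step 5: +5 new -> 20 infected
Step 6: +5 new -> 25 infected
Step 7: +5 new -> 30 infected
Step 8: +4 new -> 34 infected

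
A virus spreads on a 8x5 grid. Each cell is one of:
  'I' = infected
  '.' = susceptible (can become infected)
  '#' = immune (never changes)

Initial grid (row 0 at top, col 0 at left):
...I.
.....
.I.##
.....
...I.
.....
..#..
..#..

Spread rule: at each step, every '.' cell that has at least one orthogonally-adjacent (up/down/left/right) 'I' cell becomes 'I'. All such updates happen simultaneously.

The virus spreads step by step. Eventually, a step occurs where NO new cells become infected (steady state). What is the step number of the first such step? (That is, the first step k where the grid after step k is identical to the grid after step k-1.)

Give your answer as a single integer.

Step 0 (initial): 3 infected
Step 1: +11 new -> 14 infected
Step 2: +11 new -> 25 infected
Step 3: +5 new -> 30 infected
Step 4: +3 new -> 33 infected
Step 5: +2 new -> 35 infected
Step 6: +1 new -> 36 infected
Step 7: +0 new -> 36 infected

Answer: 7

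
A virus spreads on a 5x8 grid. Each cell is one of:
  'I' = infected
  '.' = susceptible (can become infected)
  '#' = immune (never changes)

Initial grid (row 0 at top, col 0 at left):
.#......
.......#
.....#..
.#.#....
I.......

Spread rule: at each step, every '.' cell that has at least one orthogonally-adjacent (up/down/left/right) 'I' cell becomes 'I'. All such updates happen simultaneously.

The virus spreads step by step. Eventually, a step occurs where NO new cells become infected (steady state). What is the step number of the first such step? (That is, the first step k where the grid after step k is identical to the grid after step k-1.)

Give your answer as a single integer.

Step 0 (initial): 1 infected
Step 1: +2 new -> 3 infected
Step 2: +2 new -> 5 infected
Step 3: +4 new -> 9 infected
Step 4: +4 new -> 13 infected
Step 5: +4 new -> 17 infected
Step 6: +5 new -> 22 infected
Step 7: +4 new -> 26 infected
Step 8: +4 new -> 30 infected
Step 9: +3 new -> 33 infected
Step 10: +1 new -> 34 infected
Step 11: +1 new -> 35 infected
Step 12: +0 new -> 35 infected

Answer: 12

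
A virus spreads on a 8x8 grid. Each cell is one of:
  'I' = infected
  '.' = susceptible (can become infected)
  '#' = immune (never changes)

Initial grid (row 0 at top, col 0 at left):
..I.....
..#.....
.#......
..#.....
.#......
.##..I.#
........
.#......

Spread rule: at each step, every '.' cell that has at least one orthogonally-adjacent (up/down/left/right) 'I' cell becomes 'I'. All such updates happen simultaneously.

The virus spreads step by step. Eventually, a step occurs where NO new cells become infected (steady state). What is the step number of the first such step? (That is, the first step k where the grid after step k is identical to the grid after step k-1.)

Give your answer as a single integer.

Answer: 8

Derivation:
Step 0 (initial): 2 infected
Step 1: +6 new -> 8 infected
Step 2: +11 new -> 19 infected
Step 3: +13 new -> 32 infected
Step 4: +12 new -> 44 infected
Step 5: +6 new -> 50 infected
Step 6: +4 new -> 54 infected
Step 7: +2 new -> 56 infected
Step 8: +0 new -> 56 infected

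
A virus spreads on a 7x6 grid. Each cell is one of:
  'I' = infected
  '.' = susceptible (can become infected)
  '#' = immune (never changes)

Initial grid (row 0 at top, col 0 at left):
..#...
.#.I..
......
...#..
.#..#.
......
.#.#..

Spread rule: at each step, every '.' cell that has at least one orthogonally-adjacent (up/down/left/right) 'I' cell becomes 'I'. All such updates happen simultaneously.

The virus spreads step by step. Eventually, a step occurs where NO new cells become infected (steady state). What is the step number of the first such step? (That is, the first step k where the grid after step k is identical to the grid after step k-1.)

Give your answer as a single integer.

Answer: 9

Derivation:
Step 0 (initial): 1 infected
Step 1: +4 new -> 5 infected
Step 2: +4 new -> 9 infected
Step 3: +5 new -> 14 infected
Step 4: +4 new -> 18 infected
Step 5: +5 new -> 23 infected
Step 6: +6 new -> 29 infected
Step 7: +4 new -> 33 infected
Step 8: +2 new -> 35 infected
Step 9: +0 new -> 35 infected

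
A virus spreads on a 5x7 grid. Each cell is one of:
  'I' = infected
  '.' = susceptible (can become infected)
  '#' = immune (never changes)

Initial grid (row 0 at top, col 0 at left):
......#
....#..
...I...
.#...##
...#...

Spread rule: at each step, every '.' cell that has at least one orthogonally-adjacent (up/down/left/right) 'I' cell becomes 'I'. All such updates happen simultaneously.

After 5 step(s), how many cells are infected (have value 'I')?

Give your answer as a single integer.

Step 0 (initial): 1 infected
Step 1: +4 new -> 5 infected
Step 2: +6 new -> 11 infected
Step 3: +8 new -> 19 infected
Step 4: +7 new -> 26 infected
Step 5: +3 new -> 29 infected

Answer: 29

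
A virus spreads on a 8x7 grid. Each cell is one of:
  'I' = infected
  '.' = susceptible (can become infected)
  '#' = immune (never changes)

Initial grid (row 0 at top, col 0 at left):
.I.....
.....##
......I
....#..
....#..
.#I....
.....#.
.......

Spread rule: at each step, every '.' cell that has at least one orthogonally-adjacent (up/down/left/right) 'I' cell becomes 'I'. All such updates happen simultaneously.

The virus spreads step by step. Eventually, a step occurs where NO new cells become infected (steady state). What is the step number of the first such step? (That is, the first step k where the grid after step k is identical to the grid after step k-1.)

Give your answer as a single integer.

Answer: 6

Derivation:
Step 0 (initial): 3 infected
Step 1: +8 new -> 11 infected
Step 2: +14 new -> 25 infected
Step 3: +16 new -> 41 infected
Step 4: +6 new -> 47 infected
Step 5: +3 new -> 50 infected
Step 6: +0 new -> 50 infected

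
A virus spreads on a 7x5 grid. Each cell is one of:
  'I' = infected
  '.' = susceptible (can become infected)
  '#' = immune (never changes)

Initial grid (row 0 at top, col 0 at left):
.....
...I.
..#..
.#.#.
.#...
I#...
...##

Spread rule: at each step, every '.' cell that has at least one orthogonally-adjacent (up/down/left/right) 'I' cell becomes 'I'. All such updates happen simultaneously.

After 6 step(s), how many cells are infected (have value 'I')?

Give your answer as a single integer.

Step 0 (initial): 2 infected
Step 1: +6 new -> 8 infected
Step 2: +6 new -> 14 infected
Step 3: +6 new -> 20 infected
Step 4: +3 new -> 23 infected
Step 5: +4 new -> 27 infected
Step 6: +1 new -> 28 infected

Answer: 28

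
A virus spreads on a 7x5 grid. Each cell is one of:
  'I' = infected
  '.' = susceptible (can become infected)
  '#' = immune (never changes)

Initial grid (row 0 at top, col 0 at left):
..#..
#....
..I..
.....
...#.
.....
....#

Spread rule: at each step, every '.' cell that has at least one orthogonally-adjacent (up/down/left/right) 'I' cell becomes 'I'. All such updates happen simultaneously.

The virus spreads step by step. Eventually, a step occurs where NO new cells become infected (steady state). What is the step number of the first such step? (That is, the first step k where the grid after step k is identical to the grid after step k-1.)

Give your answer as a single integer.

Answer: 7

Derivation:
Step 0 (initial): 1 infected
Step 1: +4 new -> 5 infected
Step 2: +7 new -> 12 infected
Step 3: +7 new -> 19 infected
Step 4: +7 new -> 26 infected
Step 5: +4 new -> 30 infected
Step 6: +1 new -> 31 infected
Step 7: +0 new -> 31 infected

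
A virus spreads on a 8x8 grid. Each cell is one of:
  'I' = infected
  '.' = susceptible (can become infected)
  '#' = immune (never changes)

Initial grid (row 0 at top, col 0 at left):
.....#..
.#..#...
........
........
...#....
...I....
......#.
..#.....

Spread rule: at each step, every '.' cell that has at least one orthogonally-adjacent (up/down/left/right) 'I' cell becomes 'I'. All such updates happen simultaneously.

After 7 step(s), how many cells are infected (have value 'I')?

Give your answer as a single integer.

Answer: 53

Derivation:
Step 0 (initial): 1 infected
Step 1: +3 new -> 4 infected
Step 2: +7 new -> 11 infected
Step 3: +9 new -> 20 infected
Step 4: +11 new -> 31 infected
Step 5: +10 new -> 41 infected
Step 6: +7 new -> 48 infected
Step 7: +5 new -> 53 infected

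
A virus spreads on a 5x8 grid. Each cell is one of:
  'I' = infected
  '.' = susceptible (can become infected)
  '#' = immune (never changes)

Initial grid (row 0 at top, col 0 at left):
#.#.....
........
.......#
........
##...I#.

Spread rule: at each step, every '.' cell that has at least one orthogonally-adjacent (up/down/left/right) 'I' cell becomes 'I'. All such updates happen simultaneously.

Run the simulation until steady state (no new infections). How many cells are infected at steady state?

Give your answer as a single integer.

Step 0 (initial): 1 infected
Step 1: +2 new -> 3 infected
Step 2: +4 new -> 7 infected
Step 3: +6 new -> 13 infected
Step 4: +6 new -> 19 infected
Step 5: +6 new -> 25 infected
Step 6: +5 new -> 30 infected
Step 7: +2 new -> 32 infected
Step 8: +2 new -> 34 infected
Step 9: +0 new -> 34 infected

Answer: 34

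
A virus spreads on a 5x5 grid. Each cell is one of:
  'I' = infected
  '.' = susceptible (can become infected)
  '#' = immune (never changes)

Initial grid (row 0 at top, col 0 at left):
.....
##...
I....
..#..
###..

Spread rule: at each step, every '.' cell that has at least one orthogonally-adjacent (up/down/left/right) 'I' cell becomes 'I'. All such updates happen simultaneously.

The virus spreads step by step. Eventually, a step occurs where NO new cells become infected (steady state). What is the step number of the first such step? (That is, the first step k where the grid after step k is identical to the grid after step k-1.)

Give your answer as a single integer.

Answer: 7

Derivation:
Step 0 (initial): 1 infected
Step 1: +2 new -> 3 infected
Step 2: +2 new -> 5 infected
Step 3: +2 new -> 7 infected
Step 4: +4 new -> 11 infected
Step 5: +5 new -> 16 infected
Step 6: +3 new -> 19 infected
Step 7: +0 new -> 19 infected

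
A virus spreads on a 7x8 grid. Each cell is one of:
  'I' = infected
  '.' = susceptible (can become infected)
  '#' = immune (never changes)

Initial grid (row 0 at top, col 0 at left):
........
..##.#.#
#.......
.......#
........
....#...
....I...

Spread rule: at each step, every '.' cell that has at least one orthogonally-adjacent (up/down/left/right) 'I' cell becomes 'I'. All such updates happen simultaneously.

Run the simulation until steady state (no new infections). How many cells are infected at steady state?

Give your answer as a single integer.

Step 0 (initial): 1 infected
Step 1: +2 new -> 3 infected
Step 2: +4 new -> 7 infected
Step 3: +6 new -> 13 infected
Step 4: +8 new -> 21 infected
Step 5: +8 new -> 29 infected
Step 6: +5 new -> 34 infected
Step 7: +5 new -> 39 infected
Step 8: +3 new -> 42 infected
Step 9: +5 new -> 47 infected
Step 10: +2 new -> 49 infected
Step 11: +0 new -> 49 infected

Answer: 49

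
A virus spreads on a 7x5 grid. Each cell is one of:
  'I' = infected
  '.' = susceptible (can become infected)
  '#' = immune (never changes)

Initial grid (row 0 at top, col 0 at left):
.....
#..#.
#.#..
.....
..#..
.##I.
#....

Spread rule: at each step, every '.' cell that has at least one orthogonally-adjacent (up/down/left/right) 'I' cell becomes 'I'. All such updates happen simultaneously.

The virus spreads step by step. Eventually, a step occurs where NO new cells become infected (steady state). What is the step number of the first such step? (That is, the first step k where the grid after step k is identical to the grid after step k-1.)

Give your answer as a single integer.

Step 0 (initial): 1 infected
Step 1: +3 new -> 4 infected
Step 2: +4 new -> 8 infected
Step 3: +4 new -> 12 infected
Step 4: +2 new -> 14 infected
Step 5: +4 new -> 18 infected
Step 6: +3 new -> 21 infected
Step 7: +4 new -> 25 infected
Step 8: +2 new -> 27 infected
Step 9: +0 new -> 27 infected

Answer: 9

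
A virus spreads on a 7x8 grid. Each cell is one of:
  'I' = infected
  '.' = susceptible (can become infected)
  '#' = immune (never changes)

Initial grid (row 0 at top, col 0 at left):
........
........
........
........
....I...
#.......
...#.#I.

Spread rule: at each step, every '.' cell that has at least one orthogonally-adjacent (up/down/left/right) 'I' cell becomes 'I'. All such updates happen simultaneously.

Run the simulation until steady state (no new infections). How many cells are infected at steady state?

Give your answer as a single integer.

Step 0 (initial): 2 infected
Step 1: +6 new -> 8 infected
Step 2: +9 new -> 17 infected
Step 3: +8 new -> 25 infected
Step 4: +10 new -> 35 infected
Step 5: +8 new -> 43 infected
Step 6: +6 new -> 49 infected
Step 7: +3 new -> 52 infected
Step 8: +1 new -> 53 infected
Step 9: +0 new -> 53 infected

Answer: 53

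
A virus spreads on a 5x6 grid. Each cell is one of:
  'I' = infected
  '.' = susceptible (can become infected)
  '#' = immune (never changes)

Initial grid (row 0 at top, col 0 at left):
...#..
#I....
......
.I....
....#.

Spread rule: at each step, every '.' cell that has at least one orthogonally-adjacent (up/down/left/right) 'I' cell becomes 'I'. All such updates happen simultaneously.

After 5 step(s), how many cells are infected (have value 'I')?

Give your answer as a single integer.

Step 0 (initial): 2 infected
Step 1: +6 new -> 8 infected
Step 2: +8 new -> 16 infected
Step 3: +4 new -> 20 infected
Step 4: +4 new -> 24 infected
Step 5: +3 new -> 27 infected

Answer: 27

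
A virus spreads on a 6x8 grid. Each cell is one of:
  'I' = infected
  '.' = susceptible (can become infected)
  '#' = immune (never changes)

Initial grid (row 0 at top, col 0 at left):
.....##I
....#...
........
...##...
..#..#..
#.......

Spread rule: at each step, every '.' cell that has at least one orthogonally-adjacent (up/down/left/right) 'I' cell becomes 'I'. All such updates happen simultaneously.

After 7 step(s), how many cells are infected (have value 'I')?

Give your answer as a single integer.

Answer: 19

Derivation:
Step 0 (initial): 1 infected
Step 1: +1 new -> 2 infected
Step 2: +2 new -> 4 infected
Step 3: +3 new -> 7 infected
Step 4: +3 new -> 10 infected
Step 5: +4 new -> 14 infected
Step 6: +2 new -> 16 infected
Step 7: +3 new -> 19 infected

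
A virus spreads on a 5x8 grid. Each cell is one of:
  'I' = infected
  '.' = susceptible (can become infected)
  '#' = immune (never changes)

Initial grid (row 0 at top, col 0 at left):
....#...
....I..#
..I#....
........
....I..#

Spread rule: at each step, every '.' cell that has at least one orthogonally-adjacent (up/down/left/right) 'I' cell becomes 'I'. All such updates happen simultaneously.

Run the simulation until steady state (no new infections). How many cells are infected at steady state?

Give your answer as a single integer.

Answer: 36

Derivation:
Step 0 (initial): 3 infected
Step 1: +9 new -> 12 infected
Step 2: +12 new -> 24 infected
Step 3: +7 new -> 31 infected
Step 4: +5 new -> 36 infected
Step 5: +0 new -> 36 infected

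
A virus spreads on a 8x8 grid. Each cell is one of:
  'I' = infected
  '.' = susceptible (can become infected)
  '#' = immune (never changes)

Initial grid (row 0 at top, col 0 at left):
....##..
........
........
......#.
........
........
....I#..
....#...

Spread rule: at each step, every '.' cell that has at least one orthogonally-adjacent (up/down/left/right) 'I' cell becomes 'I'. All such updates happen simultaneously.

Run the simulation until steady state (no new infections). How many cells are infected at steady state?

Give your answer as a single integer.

Step 0 (initial): 1 infected
Step 1: +2 new -> 3 infected
Step 2: +5 new -> 8 infected
Step 3: +7 new -> 15 infected
Step 4: +10 new -> 25 infected
Step 5: +10 new -> 35 infected
Step 6: +9 new -> 44 infected
Step 7: +6 new -> 50 infected
Step 8: +5 new -> 55 infected
Step 9: +3 new -> 58 infected
Step 10: +1 new -> 59 infected
Step 11: +0 new -> 59 infected

Answer: 59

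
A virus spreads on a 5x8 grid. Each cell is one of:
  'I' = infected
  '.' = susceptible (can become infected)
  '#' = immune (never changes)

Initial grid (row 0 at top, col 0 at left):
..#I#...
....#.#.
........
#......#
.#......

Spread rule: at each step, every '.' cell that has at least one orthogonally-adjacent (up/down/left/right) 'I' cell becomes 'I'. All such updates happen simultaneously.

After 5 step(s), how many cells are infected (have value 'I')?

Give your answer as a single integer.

Step 0 (initial): 1 infected
Step 1: +1 new -> 2 infected
Step 2: +2 new -> 4 infected
Step 3: +4 new -> 8 infected
Step 4: +7 new -> 15 infected
Step 5: +8 new -> 23 infected

Answer: 23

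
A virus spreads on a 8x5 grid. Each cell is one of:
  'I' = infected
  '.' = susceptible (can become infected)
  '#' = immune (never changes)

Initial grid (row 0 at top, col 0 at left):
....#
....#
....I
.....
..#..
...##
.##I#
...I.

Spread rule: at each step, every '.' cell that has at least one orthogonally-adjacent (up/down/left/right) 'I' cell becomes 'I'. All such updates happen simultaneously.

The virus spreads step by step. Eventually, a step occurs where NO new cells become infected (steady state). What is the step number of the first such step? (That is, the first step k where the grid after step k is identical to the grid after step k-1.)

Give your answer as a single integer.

Answer: 8

Derivation:
Step 0 (initial): 3 infected
Step 1: +4 new -> 7 infected
Step 2: +5 new -> 12 infected
Step 3: +6 new -> 18 infected
Step 4: +5 new -> 23 infected
Step 5: +5 new -> 28 infected
Step 6: +3 new -> 31 infected
Step 7: +1 new -> 32 infected
Step 8: +0 new -> 32 infected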